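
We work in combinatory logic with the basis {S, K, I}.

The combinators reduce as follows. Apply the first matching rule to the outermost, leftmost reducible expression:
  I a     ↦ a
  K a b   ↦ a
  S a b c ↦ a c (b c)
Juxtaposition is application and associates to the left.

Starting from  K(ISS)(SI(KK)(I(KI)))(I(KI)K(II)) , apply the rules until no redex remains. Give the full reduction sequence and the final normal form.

  start: K(ISS)(SI(KK)(I(KI)))(I(KI)K(II))
  step 1: ISS(I(KI)K(II))
  step 2: SS(I(KI)K(II))
  step 3: SS(KIK(II))
  step 4: SS(I(II))
  step 5: SS(II)
  step 6: SSI

Answer: normal form = SSI  (in 6 steps)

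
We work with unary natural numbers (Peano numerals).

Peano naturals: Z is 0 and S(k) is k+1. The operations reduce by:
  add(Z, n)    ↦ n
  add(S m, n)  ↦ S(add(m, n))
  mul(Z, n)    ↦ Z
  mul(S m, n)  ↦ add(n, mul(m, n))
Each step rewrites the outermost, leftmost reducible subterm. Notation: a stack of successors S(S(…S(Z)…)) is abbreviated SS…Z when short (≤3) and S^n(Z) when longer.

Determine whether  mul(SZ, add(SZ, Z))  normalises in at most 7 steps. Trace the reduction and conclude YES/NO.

  start: mul(SZ, add(SZ, Z))
  [1] add(add(SZ, Z), mul(Z, add(SZ, Z)))
  [2] add(S(add(Z, Z)), mul(Z, add(SZ, Z)))
  [3] S(add(add(Z, Z), mul(Z, add(SZ, Z))))
  [4] S(add(Z, mul(Z, add(SZ, Z))))
  [5] S(mul(Z, add(SZ, Z)))
  [6] SZ

Answer: YES — reaches normal form SZ in 6 ≤ 7 steps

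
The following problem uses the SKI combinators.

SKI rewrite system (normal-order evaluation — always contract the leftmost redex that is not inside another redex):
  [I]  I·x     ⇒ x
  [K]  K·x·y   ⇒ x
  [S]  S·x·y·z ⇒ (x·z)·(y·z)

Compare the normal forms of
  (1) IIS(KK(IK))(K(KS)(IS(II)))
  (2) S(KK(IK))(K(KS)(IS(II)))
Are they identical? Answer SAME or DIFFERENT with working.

Term A:
  start: IIS(KK(IK))(K(KS)(IS(II)))
  →1  IS(KK(IK))(K(KS)(IS(II)))
  →2  S(KK(IK))(K(KS)(IS(II)))
  →3  SK(K(KS)(IS(II)))
  →4  SK(KS)

Term B:
  start: S(KK(IK))(K(KS)(IS(II)))
  →1  SK(K(KS)(IS(II)))
  →2  SK(KS)

Answer: SAME — A ⇓ SK(KS), B ⇓ SK(KS)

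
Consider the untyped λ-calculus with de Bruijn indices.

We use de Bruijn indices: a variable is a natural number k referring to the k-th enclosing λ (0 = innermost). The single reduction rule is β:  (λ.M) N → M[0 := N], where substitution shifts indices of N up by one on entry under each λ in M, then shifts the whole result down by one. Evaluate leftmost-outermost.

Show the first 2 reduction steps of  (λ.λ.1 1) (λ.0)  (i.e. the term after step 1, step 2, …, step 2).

  start: (λ.λ.1 1) (λ.0)
  [1] λ.(λ.0) (λ.0)
  [2] λ.λ.0

Answer: after 2 steps: λ.λ.0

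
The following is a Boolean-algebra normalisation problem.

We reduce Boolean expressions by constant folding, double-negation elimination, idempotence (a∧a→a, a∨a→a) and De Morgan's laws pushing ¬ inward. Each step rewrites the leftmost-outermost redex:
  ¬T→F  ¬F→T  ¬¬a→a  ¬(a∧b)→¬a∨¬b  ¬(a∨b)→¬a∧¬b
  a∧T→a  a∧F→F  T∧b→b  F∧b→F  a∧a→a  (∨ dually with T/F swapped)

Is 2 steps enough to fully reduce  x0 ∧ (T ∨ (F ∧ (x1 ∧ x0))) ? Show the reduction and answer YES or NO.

  start: x0 ∧ (T ∨ (F ∧ (x1 ∧ x0)))
  step 1: x0 ∧ T
  step 2: x0

Answer: YES — reaches normal form x0 in 2 ≤ 2 steps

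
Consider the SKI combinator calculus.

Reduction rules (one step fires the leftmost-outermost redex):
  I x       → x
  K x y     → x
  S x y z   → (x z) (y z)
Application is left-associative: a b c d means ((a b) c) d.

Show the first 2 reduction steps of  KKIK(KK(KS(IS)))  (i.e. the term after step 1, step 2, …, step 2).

  start: KKIK(KK(KS(IS)))
  [1] KK(KK(KS(IS)))
  [2] K

Answer: after 2 steps: K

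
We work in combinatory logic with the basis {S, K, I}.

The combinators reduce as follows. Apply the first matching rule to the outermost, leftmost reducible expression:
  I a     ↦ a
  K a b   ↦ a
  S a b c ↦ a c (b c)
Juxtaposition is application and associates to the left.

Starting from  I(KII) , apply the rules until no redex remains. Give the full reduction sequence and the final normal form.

  start: I(KII)
  [1] KII
  [2] I

Answer: normal form = I  (in 2 steps)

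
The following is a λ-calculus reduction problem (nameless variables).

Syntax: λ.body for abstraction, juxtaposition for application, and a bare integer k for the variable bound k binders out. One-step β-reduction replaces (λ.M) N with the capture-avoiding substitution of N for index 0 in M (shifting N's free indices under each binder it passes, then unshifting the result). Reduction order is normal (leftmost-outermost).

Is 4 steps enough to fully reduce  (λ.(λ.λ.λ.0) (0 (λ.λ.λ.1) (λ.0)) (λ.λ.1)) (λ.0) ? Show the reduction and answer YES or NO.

Answer: YES — reaches normal form λ.0 in 3 ≤ 4 steps

Working:
  start: (λ.(λ.λ.λ.0) (0 (λ.λ.λ.1) (λ.0)) (λ.λ.1)) (λ.0)
  [1] (λ.λ.λ.0) ((λ.0) (λ.λ.λ.1) (λ.0)) (λ.λ.1)
  [2] (λ.λ.0) (λ.λ.1)
  [3] λ.0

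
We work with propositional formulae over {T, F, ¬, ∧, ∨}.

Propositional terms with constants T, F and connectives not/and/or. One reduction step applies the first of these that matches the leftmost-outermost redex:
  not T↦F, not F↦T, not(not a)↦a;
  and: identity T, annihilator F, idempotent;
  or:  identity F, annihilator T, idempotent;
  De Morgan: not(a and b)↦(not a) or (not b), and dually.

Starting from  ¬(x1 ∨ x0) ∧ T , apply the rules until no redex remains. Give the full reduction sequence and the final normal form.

Answer: normal form = ¬x1 ∧ ¬x0  (in 2 steps)

Derivation:
  start: ¬(x1 ∨ x0) ∧ T
  →1  ¬(x1 ∨ x0)
  →2  ¬x1 ∧ ¬x0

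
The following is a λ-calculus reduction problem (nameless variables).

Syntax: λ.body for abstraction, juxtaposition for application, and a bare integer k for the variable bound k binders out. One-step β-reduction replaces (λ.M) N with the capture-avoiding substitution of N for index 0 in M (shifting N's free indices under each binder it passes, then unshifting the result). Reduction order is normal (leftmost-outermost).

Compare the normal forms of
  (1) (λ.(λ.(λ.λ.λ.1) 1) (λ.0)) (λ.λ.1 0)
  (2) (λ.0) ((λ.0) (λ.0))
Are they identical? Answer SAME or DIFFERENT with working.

Answer: DIFFERENT — A ⇓ λ.λ.1, B ⇓ λ.0

Working:
Term A:
  start: (λ.(λ.(λ.λ.λ.1) 1) (λ.0)) (λ.λ.1 0)
  [1] (λ.(λ.λ.λ.1) (λ.λ.1 0)) (λ.0)
  [2] (λ.λ.λ.1) (λ.λ.1 0)
  [3] λ.λ.1

Term B:
  start: (λ.0) ((λ.0) (λ.0))
  [1] (λ.0) (λ.0)
  [2] λ.0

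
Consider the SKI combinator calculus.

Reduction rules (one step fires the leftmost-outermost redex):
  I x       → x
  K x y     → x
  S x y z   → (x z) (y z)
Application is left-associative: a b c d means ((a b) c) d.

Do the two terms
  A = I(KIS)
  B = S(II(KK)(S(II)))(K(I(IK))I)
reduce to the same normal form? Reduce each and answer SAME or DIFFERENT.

Term A:
  start: I(KIS)
  →1  KIS
  →2  I

Term B:
  start: S(II(KK)(S(II)))(K(I(IK))I)
  →1  S(I(KK)(S(II)))(K(I(IK))I)
  →2  S(KK(S(II)))(K(I(IK))I)
  →3  SK(K(I(IK))I)
  →4  SK(I(IK))
  →5  SK(IK)
  →6  SKK

Answer: DIFFERENT — A ⇓ I, B ⇓ SKK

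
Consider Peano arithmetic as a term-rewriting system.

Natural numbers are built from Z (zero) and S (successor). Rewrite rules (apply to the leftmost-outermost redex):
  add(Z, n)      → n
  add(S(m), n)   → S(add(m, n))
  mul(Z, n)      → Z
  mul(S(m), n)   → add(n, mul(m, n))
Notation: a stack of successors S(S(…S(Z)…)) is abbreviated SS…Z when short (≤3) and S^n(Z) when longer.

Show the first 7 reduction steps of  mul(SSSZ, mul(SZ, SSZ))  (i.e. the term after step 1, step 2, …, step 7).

Answer: after 7 steps: S(S(add(mul(Z, SSZ), mul(SSZ, mul(SZ, SSZ)))))

Working:
  start: mul(SSSZ, mul(SZ, SSZ))
  step 1: add(mul(SZ, SSZ), mul(SSZ, mul(SZ, SSZ)))
  step 2: add(add(SSZ, mul(Z, SSZ)), mul(SSZ, mul(SZ, SSZ)))
  step 3: add(S(add(SZ, mul(Z, SSZ))), mul(SSZ, mul(SZ, SSZ)))
  step 4: S(add(add(SZ, mul(Z, SSZ)), mul(SSZ, mul(SZ, SSZ))))
  step 5: S(add(S(add(Z, mul(Z, SSZ))), mul(SSZ, mul(SZ, SSZ))))
  step 6: S(S(add(add(Z, mul(Z, SSZ)), mul(SSZ, mul(SZ, SSZ)))))
  step 7: S(S(add(mul(Z, SSZ), mul(SSZ, mul(SZ, SSZ)))))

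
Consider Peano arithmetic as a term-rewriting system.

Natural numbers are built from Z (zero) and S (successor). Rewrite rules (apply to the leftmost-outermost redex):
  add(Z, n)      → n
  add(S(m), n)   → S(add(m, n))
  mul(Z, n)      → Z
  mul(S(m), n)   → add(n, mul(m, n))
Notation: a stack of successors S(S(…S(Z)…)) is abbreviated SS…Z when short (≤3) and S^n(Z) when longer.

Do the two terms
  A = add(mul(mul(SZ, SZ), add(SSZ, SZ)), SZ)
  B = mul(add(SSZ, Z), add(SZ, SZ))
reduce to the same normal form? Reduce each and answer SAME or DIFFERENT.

Term A:
  start: add(mul(mul(SZ, SZ), add(SSZ, SZ)), SZ)
  step 1: add(mul(add(SZ, mul(Z, SZ)), add(SSZ, SZ)), SZ)
  step 2: add(mul(S(add(Z, mul(Z, SZ))), add(SSZ, SZ)), SZ)
  step 3: add(add(add(SSZ, SZ), mul(add(Z, mul(Z, SZ)), add(SSZ, SZ))), SZ)
  step 4: add(add(S(add(SZ, SZ)), mul(add(Z, mul(Z, SZ)), add(SSZ, SZ))), SZ)
  step 5: add(S(add(add(SZ, SZ), mul(add(Z, mul(Z, SZ)), add(SSZ, SZ)))), SZ)
  step 6: S(add(add(add(SZ, SZ), mul(add(Z, mul(Z, SZ)), add(SSZ, SZ))), SZ))
  step 7: S(add(add(S(add(Z, SZ)), mul(add(Z, mul(Z, SZ)), add(SSZ, SZ))), SZ))
  step 8: S(add(S(add(add(Z, SZ), mul(add(Z, mul(Z, SZ)), add(SSZ, SZ)))), SZ))
  step 9: S(S(add(add(add(Z, SZ), mul(add(Z, mul(Z, SZ)), add(SSZ, SZ))), SZ)))
  step 10: S(S(add(add(SZ, mul(add(Z, mul(Z, SZ)), add(SSZ, SZ))), SZ)))
  step 11: S(S(add(S(add(Z, mul(add(Z, mul(Z, SZ)), add(SSZ, SZ)))), SZ)))
  step 12: S(S(S(add(add(Z, mul(add(Z, mul(Z, SZ)), add(SSZ, SZ))), SZ))))
  step 13: S(S(S(add(mul(add(Z, mul(Z, SZ)), add(SSZ, SZ)), SZ))))
  step 14: S(S(S(add(mul(mul(Z, SZ), add(SSZ, SZ)), SZ))))
  step 15: S(S(S(add(mul(Z, add(SSZ, SZ)), SZ))))
  step 16: S(S(S(add(Z, SZ))))
  step 17: S^4(Z)

Term B:
  start: mul(add(SSZ, Z), add(SZ, SZ))
  step 1: mul(S(add(SZ, Z)), add(SZ, SZ))
  step 2: add(add(SZ, SZ), mul(add(SZ, Z), add(SZ, SZ)))
  step 3: add(S(add(Z, SZ)), mul(add(SZ, Z), add(SZ, SZ)))
  step 4: S(add(add(Z, SZ), mul(add(SZ, Z), add(SZ, SZ))))
  step 5: S(add(SZ, mul(add(SZ, Z), add(SZ, SZ))))
  step 6: S(S(add(Z, mul(add(SZ, Z), add(SZ, SZ)))))
  step 7: S(S(mul(add(SZ, Z), add(SZ, SZ))))
  step 8: S(S(mul(S(add(Z, Z)), add(SZ, SZ))))
  step 9: S(S(add(add(SZ, SZ), mul(add(Z, Z), add(SZ, SZ)))))
  step 10: S(S(add(S(add(Z, SZ)), mul(add(Z, Z), add(SZ, SZ)))))
  step 11: S(S(S(add(add(Z, SZ), mul(add(Z, Z), add(SZ, SZ))))))
  step 12: S(S(S(add(SZ, mul(add(Z, Z), add(SZ, SZ))))))
  step 13: S(S(S(S(add(Z, mul(add(Z, Z), add(SZ, SZ)))))))
  step 14: S(S(S(S(mul(add(Z, Z), add(SZ, SZ))))))
  step 15: S(S(S(S(mul(Z, add(SZ, SZ))))))
  step 16: S^4(Z)

Answer: SAME — A ⇓ S^4(Z), B ⇓ S^4(Z)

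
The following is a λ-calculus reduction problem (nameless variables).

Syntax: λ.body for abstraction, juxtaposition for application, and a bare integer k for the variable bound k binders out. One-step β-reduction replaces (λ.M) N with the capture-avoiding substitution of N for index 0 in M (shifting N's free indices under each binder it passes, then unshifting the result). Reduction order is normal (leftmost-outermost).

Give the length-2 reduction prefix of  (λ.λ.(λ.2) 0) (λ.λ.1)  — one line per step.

Answer: after 2 steps: λ.λ.λ.1

Reduction:
  start: (λ.λ.(λ.2) 0) (λ.λ.1)
  [1] λ.(λ.λ.λ.1) 0
  [2] λ.λ.λ.1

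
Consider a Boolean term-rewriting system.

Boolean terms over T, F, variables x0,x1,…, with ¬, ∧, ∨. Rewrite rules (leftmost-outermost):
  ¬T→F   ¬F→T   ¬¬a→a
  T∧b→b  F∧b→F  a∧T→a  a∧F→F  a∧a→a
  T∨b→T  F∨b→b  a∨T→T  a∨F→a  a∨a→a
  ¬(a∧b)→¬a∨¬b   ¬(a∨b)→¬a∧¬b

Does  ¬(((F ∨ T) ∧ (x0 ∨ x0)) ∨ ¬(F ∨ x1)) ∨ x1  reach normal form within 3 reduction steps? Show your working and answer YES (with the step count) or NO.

  start: ¬(((F ∨ T) ∧ (x0 ∨ x0)) ∨ ¬(F ∨ x1)) ∨ x1
  step 1: (¬((F ∨ T) ∧ (x0 ∨ x0)) ∧ ¬¬(F ∨ x1)) ∨ x1
  step 2: ((¬(F ∨ T) ∨ ¬(x0 ∨ x0)) ∧ ¬¬(F ∨ x1)) ∨ x1
  step 3: (((¬F ∧ ¬T) ∨ ¬(x0 ∨ x0)) ∧ ¬¬(F ∨ x1)) ∨ x1

Answer: NO — after 3 steps the term is (((¬F ∧ ¬T) ∨ ¬(x0 ∨ x0)) ∧ ¬¬(F ∨ x1)) ∨ x1, not yet normal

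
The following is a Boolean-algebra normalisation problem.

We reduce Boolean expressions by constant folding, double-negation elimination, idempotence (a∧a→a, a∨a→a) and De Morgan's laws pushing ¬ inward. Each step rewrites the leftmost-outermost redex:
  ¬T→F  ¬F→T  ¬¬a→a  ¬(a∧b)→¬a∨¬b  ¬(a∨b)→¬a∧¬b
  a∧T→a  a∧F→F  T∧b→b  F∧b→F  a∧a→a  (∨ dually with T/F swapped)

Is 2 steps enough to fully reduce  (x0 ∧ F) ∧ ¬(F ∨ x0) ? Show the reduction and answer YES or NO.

  start: (x0 ∧ F) ∧ ¬(F ∨ x0)
  step 1: F ∧ ¬(F ∨ x0)
  step 2: F

Answer: YES — reaches normal form F in 2 ≤ 2 steps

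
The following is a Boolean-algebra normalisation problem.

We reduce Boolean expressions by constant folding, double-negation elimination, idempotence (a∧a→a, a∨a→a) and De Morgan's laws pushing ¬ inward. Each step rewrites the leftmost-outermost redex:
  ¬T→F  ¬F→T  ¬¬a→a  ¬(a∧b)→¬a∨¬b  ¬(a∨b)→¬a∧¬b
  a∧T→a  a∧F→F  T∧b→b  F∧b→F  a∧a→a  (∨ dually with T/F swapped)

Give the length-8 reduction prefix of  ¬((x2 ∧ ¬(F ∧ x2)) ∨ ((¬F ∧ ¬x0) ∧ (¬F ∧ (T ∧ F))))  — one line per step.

Answer: after 8 steps: ¬x2 ∧ ((F ∨ ¬¬x0) ∨ ¬(¬F ∧ (T ∧ F)))

Derivation:
  start: ¬((x2 ∧ ¬(F ∧ x2)) ∨ ((¬F ∧ ¬x0) ∧ (¬F ∧ (T ∧ F))))
  [1] ¬(x2 ∧ ¬(F ∧ x2)) ∧ ¬((¬F ∧ ¬x0) ∧ (¬F ∧ (T ∧ F)))
  [2] (¬x2 ∨ ¬¬(F ∧ x2)) ∧ ¬((¬F ∧ ¬x0) ∧ (¬F ∧ (T ∧ F)))
  [3] (¬x2 ∨ (F ∧ x2)) ∧ ¬((¬F ∧ ¬x0) ∧ (¬F ∧ (T ∧ F)))
  [4] (¬x2 ∨ F) ∧ ¬((¬F ∧ ¬x0) ∧ (¬F ∧ (T ∧ F)))
  [5] ¬x2 ∧ ¬((¬F ∧ ¬x0) ∧ (¬F ∧ (T ∧ F)))
  [6] ¬x2 ∧ (¬(¬F ∧ ¬x0) ∨ ¬(¬F ∧ (T ∧ F)))
  [7] ¬x2 ∧ ((¬¬F ∨ ¬¬x0) ∨ ¬(¬F ∧ (T ∧ F)))
  [8] ¬x2 ∧ ((F ∨ ¬¬x0) ∨ ¬(¬F ∧ (T ∧ F)))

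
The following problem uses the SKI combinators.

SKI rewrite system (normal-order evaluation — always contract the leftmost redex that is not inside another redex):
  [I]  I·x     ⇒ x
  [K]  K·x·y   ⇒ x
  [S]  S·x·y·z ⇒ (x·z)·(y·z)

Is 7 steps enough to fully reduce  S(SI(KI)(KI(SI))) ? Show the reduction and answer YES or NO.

  start: S(SI(KI)(KI(SI)))
  [1] S(I(KI(SI))(KI(KI(SI))))
  [2] S(KI(SI)(KI(KI(SI))))
  [3] S(I(KI(KI(SI))))
  [4] S(KI(KI(SI)))
  [5] SI

Answer: YES — reaches normal form SI in 5 ≤ 7 steps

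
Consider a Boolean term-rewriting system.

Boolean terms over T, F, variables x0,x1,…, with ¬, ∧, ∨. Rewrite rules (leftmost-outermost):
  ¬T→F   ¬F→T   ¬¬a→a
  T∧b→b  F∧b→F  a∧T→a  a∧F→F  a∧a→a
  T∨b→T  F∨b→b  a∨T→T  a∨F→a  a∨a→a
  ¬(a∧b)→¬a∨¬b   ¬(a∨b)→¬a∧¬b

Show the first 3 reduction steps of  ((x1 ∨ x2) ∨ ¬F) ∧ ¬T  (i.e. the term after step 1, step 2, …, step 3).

  start: ((x1 ∨ x2) ∨ ¬F) ∧ ¬T
  [1] ((x1 ∨ x2) ∨ T) ∧ ¬T
  [2] T ∧ ¬T
  [3] ¬T

Answer: after 3 steps: ¬T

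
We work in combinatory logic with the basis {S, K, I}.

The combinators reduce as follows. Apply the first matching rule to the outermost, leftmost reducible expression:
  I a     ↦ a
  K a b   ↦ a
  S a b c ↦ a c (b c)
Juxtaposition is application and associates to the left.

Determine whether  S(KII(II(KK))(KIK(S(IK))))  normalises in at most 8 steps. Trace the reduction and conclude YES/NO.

  start: S(KII(II(KK))(KIK(S(IK))))
  [1] S(I(II(KK))(KIK(S(IK))))
  [2] S(II(KK)(KIK(S(IK))))
  [3] S(I(KK)(KIK(S(IK))))
  [4] S(KK(KIK(S(IK))))
  [5] SK

Answer: YES — reaches normal form SK in 5 ≤ 8 steps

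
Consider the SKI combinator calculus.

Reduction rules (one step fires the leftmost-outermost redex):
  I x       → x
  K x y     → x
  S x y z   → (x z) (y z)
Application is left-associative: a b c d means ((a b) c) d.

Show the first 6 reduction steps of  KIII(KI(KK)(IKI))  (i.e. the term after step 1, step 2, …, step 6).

  start: KIII(KI(KK)(IKI))
  [1] II(KI(KK)(IKI))
  [2] I(KI(KK)(IKI))
  [3] KI(KK)(IKI)
  [4] I(IKI)
  [5] IKI
  [6] KI

Answer: after 6 steps: KI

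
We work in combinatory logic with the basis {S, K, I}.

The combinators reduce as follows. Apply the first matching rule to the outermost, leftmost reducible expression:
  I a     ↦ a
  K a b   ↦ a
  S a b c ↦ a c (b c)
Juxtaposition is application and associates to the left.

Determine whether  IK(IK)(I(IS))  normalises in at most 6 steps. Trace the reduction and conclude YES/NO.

Answer: YES — reaches normal form K in 3 ≤ 6 steps

Derivation:
  start: IK(IK)(I(IS))
  step 1: K(IK)(I(IS))
  step 2: IK
  step 3: K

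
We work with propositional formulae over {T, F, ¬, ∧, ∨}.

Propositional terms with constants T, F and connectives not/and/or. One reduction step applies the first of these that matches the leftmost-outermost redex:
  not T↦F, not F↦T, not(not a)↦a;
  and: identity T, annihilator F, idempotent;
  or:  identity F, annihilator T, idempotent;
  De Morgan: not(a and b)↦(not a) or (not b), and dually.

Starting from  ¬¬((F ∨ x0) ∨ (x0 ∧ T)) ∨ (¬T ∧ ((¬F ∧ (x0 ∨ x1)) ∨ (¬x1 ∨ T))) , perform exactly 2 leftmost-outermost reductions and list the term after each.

Answer: after 2 steps: (x0 ∨ (x0 ∧ T)) ∨ (¬T ∧ ((¬F ∧ (x0 ∨ x1)) ∨ (¬x1 ∨ T)))

Derivation:
  start: ¬¬((F ∨ x0) ∨ (x0 ∧ T)) ∨ (¬T ∧ ((¬F ∧ (x0 ∨ x1)) ∨ (¬x1 ∨ T)))
  step 1: ((F ∨ x0) ∨ (x0 ∧ T)) ∨ (¬T ∧ ((¬F ∧ (x0 ∨ x1)) ∨ (¬x1 ∨ T)))
  step 2: (x0 ∨ (x0 ∧ T)) ∨ (¬T ∧ ((¬F ∧ (x0 ∨ x1)) ∨ (¬x1 ∨ T)))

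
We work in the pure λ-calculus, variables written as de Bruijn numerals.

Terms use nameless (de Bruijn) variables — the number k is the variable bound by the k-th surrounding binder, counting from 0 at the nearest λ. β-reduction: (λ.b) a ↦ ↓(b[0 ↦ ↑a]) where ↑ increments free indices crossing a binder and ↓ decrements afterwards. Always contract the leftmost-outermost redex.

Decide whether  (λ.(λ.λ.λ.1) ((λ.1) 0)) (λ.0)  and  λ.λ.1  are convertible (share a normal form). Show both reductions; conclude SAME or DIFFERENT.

Term A:
  start: (λ.(λ.λ.λ.1) ((λ.1) 0)) (λ.0)
  →1  (λ.λ.λ.1) ((λ.λ.0) (λ.0))
  →2  λ.λ.1

Term B:
  start: λ.λ.1

Answer: SAME — A ⇓ λ.λ.1, B ⇓ λ.λ.1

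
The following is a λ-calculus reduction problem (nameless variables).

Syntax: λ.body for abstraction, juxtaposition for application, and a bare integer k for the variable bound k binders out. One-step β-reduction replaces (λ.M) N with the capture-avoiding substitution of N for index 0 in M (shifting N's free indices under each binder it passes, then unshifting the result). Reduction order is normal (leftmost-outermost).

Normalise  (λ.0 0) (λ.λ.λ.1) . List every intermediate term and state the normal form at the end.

Answer: normal form = λ.λ.1  (in 2 steps)

Working:
  start: (λ.0 0) (λ.λ.λ.1)
  [1] (λ.λ.λ.1) (λ.λ.λ.1)
  [2] λ.λ.1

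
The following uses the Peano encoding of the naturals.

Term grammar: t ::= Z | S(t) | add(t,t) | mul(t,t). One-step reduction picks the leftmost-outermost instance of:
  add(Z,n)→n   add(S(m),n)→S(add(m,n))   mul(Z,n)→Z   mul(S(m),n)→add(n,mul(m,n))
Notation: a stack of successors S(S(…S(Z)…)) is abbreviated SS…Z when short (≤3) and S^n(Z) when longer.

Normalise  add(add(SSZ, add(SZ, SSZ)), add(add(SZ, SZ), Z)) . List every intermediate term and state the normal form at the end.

  start: add(add(SSZ, add(SZ, SSZ)), add(add(SZ, SZ), Z))
  [1] add(S(add(SZ, add(SZ, SSZ))), add(add(SZ, SZ), Z))
  [2] S(add(add(SZ, add(SZ, SSZ)), add(add(SZ, SZ), Z)))
  [3] S(add(S(add(Z, add(SZ, SSZ))), add(add(SZ, SZ), Z)))
  [4] S(S(add(add(Z, add(SZ, SSZ)), add(add(SZ, SZ), Z))))
  [5] S(S(add(add(SZ, SSZ), add(add(SZ, SZ), Z))))
  [6] S(S(add(S(add(Z, SSZ)), add(add(SZ, SZ), Z))))
  [7] S(S(S(add(add(Z, SSZ), add(add(SZ, SZ), Z)))))
  [8] S(S(S(add(SSZ, add(add(SZ, SZ), Z)))))
  [9] S(S(S(S(add(SZ, add(add(SZ, SZ), Z))))))
  [10] S(S(S(S(S(add(Z, add(add(SZ, SZ), Z)))))))
  [11] S(S(S(S(S(add(add(SZ, SZ), Z))))))
  [12] S(S(S(S(S(add(S(add(Z, SZ)), Z))))))
  [13] S(S(S(S(S(S(add(add(Z, SZ), Z)))))))
  [14] S(S(S(S(S(S(add(SZ, Z)))))))
  [15] S(S(S(S(S(S(S(add(Z, Z))))))))
  [16] S^7(Z)

Answer: normal form = S^7(Z)  (in 16 steps)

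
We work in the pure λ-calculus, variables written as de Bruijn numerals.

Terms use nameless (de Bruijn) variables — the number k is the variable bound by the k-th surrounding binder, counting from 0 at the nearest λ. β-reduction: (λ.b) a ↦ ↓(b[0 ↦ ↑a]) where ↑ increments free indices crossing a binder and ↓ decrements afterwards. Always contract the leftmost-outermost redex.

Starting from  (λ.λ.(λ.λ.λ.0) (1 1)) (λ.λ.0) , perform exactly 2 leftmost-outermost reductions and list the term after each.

  start: (λ.λ.(λ.λ.λ.0) (1 1)) (λ.λ.0)
  step 1: λ.(λ.λ.λ.0) ((λ.λ.0) (λ.λ.0))
  step 2: λ.λ.λ.0

Answer: after 2 steps: λ.λ.λ.0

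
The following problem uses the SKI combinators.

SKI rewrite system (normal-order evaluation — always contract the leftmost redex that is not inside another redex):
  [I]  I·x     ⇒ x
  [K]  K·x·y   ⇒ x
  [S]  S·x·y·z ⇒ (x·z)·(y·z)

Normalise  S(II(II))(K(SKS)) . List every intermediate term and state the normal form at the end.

Answer: normal form = SI(K(SKS))  (in 3 steps)

Reduction:
  start: S(II(II))(K(SKS))
  step 1: S(I(II))(K(SKS))
  step 2: S(II)(K(SKS))
  step 3: SI(K(SKS))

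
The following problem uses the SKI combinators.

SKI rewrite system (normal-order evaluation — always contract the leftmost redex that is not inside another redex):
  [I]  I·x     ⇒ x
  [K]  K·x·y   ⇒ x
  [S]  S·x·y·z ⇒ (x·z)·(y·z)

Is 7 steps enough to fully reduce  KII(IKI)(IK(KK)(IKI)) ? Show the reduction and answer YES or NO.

  start: KII(IKI)(IK(KK)(IKI))
  [1] I(IKI)(IK(KK)(IKI))
  [2] IKI(IK(KK)(IKI))
  [3] KI(IK(KK)(IKI))
  [4] I

Answer: YES — reaches normal form I in 4 ≤ 7 steps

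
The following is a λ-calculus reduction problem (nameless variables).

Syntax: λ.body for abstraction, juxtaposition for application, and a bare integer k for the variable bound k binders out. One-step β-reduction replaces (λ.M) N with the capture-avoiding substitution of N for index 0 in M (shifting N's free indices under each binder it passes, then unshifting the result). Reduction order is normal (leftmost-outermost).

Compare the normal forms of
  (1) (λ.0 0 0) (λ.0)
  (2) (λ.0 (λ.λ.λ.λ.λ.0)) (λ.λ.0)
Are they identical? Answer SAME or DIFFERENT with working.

Answer: SAME — A ⇓ λ.0, B ⇓ λ.0

Derivation:
Term A:
  start: (λ.0 0 0) (λ.0)
  [1] (λ.0) (λ.0) (λ.0)
  [2] (λ.0) (λ.0)
  [3] λ.0

Term B:
  start: (λ.0 (λ.λ.λ.λ.λ.0)) (λ.λ.0)
  [1] (λ.λ.0) (λ.λ.λ.λ.λ.0)
  [2] λ.0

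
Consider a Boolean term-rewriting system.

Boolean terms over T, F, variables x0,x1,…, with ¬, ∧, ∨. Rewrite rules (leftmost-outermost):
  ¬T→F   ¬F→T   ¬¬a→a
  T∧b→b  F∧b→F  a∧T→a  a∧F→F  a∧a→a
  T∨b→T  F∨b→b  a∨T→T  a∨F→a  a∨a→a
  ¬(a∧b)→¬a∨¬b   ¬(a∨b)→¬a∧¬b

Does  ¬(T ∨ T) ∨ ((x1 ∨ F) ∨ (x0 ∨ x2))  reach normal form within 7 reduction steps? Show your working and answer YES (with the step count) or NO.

Answer: YES — reaches normal form x1 ∨ (x0 ∨ x2) in 5 ≤ 7 steps

Reduction:
  start: ¬(T ∨ T) ∨ ((x1 ∨ F) ∨ (x0 ∨ x2))
  [1] (¬T ∧ ¬T) ∨ ((x1 ∨ F) ∨ (x0 ∨ x2))
  [2] ¬T ∨ ((x1 ∨ F) ∨ (x0 ∨ x2))
  [3] F ∨ ((x1 ∨ F) ∨ (x0 ∨ x2))
  [4] (x1 ∨ F) ∨ (x0 ∨ x2)
  [5] x1 ∨ (x0 ∨ x2)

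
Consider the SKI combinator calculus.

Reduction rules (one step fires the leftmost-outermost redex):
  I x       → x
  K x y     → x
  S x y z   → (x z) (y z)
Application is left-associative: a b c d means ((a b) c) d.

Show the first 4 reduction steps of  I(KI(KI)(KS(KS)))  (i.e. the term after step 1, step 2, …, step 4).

Answer: after 4 steps: S

Reduction:
  start: I(KI(KI)(KS(KS)))
  [1] KI(KI)(KS(KS))
  [2] I(KS(KS))
  [3] KS(KS)
  [4] S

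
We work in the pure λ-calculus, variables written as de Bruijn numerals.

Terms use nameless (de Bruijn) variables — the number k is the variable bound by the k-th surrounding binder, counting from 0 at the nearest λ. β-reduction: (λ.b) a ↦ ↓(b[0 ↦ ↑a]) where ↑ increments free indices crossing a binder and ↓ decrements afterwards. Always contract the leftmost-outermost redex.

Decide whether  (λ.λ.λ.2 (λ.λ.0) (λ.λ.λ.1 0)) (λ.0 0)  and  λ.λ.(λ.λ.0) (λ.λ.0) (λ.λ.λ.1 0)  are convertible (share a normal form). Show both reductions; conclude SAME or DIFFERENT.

Answer: SAME — A ⇓ λ.λ.λ.λ.λ.1 0, B ⇓ λ.λ.λ.λ.λ.1 0

Working:
Term A:
  start: (λ.λ.λ.2 (λ.λ.0) (λ.λ.λ.1 0)) (λ.0 0)
  step 1: λ.λ.(λ.0 0) (λ.λ.0) (λ.λ.λ.1 0)
  step 2: λ.λ.(λ.λ.0) (λ.λ.0) (λ.λ.λ.1 0)
  step 3: λ.λ.(λ.0) (λ.λ.λ.1 0)
  step 4: λ.λ.λ.λ.λ.1 0

Term B:
  start: λ.λ.(λ.λ.0) (λ.λ.0) (λ.λ.λ.1 0)
  step 1: λ.λ.(λ.0) (λ.λ.λ.1 0)
  step 2: λ.λ.λ.λ.λ.1 0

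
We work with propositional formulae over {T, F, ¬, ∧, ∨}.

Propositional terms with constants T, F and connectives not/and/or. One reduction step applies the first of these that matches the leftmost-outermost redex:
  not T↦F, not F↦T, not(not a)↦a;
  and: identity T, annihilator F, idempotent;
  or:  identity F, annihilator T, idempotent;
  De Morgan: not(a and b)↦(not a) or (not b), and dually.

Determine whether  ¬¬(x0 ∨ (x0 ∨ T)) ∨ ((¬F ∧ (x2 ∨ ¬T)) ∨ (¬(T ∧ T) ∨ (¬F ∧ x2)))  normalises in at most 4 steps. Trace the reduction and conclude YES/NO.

  start: ¬¬(x0 ∨ (x0 ∨ T)) ∨ ((¬F ∧ (x2 ∨ ¬T)) ∨ (¬(T ∧ T) ∨ (¬F ∧ x2)))
  step 1: (x0 ∨ (x0 ∨ T)) ∨ ((¬F ∧ (x2 ∨ ¬T)) ∨ (¬(T ∧ T) ∨ (¬F ∧ x2)))
  step 2: (x0 ∨ T) ∨ ((¬F ∧ (x2 ∨ ¬T)) ∨ (¬(T ∧ T) ∨ (¬F ∧ x2)))
  step 3: T ∨ ((¬F ∧ (x2 ∨ ¬T)) ∨ (¬(T ∧ T) ∨ (¬F ∧ x2)))
  step 4: T

Answer: YES — reaches normal form T in 4 ≤ 4 steps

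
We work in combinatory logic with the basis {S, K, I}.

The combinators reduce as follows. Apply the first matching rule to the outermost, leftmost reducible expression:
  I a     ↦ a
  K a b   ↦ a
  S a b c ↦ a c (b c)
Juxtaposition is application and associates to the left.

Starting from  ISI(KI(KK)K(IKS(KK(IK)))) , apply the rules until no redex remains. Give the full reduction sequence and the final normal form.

  start: ISI(KI(KK)K(IKS(KK(IK))))
  step 1: SI(KI(KK)K(IKS(KK(IK))))
  step 2: SI(IK(IKS(KK(IK))))
  step 3: SI(K(IKS(KK(IK))))
  step 4: SI(K(KS(KK(IK))))
  step 5: SI(KS)

Answer: normal form = SI(KS)  (in 5 steps)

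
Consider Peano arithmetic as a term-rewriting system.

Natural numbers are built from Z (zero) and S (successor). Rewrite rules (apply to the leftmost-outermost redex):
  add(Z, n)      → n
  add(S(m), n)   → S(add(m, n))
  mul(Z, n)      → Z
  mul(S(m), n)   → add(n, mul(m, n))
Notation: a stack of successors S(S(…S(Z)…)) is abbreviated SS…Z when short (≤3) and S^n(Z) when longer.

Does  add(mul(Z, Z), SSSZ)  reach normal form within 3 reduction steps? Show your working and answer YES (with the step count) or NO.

  start: add(mul(Z, Z), SSSZ)
  [1] add(Z, SSSZ)
  [2] SSSZ

Answer: YES — reaches normal form SSSZ in 2 ≤ 3 steps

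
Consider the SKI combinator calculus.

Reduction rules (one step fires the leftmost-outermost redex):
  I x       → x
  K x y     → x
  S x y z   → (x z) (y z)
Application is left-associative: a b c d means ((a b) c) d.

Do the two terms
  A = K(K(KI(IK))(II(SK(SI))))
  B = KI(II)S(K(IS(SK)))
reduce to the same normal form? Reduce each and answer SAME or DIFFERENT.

Answer: DIFFERENT — A ⇓ KI, B ⇓ S(K(S(SK)))

Working:
Term A:
  start: K(K(KI(IK))(II(SK(SI))))
  [1] K(KI(IK))
  [2] KI

Term B:
  start: KI(II)S(K(IS(SK)))
  [1] IS(K(IS(SK)))
  [2] S(K(IS(SK)))
  [3] S(K(S(SK)))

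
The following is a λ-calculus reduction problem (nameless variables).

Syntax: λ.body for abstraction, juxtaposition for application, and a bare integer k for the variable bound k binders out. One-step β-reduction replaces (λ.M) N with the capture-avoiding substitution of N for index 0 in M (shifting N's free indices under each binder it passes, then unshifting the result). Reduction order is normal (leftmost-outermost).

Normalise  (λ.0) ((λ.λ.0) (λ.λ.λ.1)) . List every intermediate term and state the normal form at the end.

  start: (λ.0) ((λ.λ.0) (λ.λ.λ.1))
  [1] (λ.λ.0) (λ.λ.λ.1)
  [2] λ.0

Answer: normal form = λ.0  (in 2 steps)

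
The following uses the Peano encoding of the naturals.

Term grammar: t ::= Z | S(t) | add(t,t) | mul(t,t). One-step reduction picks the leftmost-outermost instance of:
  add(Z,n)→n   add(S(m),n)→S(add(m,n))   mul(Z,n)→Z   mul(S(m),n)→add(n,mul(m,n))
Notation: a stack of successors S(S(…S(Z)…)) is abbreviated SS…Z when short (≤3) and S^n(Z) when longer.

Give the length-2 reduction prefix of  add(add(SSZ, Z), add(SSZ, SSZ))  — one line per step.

  start: add(add(SSZ, Z), add(SSZ, SSZ))
  →1  add(S(add(SZ, Z)), add(SSZ, SSZ))
  →2  S(add(add(SZ, Z), add(SSZ, SSZ)))

Answer: after 2 steps: S(add(add(SZ, Z), add(SSZ, SSZ)))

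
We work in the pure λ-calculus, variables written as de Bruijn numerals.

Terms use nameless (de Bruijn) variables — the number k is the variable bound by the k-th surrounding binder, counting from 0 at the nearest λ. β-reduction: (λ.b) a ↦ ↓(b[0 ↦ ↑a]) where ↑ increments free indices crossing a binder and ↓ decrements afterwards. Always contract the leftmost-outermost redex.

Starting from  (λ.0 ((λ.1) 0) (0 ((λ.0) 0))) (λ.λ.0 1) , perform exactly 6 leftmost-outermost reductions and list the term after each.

  start: (λ.0 ((λ.1) 0) (0 ((λ.0) 0))) (λ.λ.0 1)
  [1] (λ.λ.0 1) ((λ.λ.λ.0 1) (λ.λ.0 1)) ((λ.λ.0 1) ((λ.0) (λ.λ.0 1)))
  [2] (λ.0 ((λ.λ.λ.0 1) (λ.λ.0 1))) ((λ.λ.0 1) ((λ.0) (λ.λ.0 1)))
  [3] (λ.λ.0 1) ((λ.0) (λ.λ.0 1)) ((λ.λ.λ.0 1) (λ.λ.0 1))
  [4] (λ.0 ((λ.0) (λ.λ.0 1))) ((λ.λ.λ.0 1) (λ.λ.0 1))
  [5] (λ.λ.λ.0 1) (λ.λ.0 1) ((λ.0) (λ.λ.0 1))
  [6] (λ.λ.0 1) ((λ.0) (λ.λ.0 1))

Answer: after 6 steps: (λ.λ.0 1) ((λ.0) (λ.λ.0 1))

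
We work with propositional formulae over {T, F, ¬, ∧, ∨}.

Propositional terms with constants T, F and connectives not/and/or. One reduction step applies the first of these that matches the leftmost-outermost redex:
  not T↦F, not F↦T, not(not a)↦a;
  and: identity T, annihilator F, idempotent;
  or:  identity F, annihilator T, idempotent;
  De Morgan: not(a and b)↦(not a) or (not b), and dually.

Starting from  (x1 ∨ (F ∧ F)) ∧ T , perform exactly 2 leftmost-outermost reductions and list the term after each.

Answer: after 2 steps: x1 ∨ F

Reduction:
  start: (x1 ∨ (F ∧ F)) ∧ T
  step 1: x1 ∨ (F ∧ F)
  step 2: x1 ∨ F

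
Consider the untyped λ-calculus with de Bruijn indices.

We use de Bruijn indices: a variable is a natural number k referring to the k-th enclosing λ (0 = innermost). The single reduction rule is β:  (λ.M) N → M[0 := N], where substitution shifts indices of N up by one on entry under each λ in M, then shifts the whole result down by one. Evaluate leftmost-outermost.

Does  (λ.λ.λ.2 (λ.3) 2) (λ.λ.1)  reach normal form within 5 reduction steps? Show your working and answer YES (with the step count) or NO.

Answer: YES — reaches normal form λ.λ.λ.λ.λ.1 in 3 ≤ 5 steps

Derivation:
  start: (λ.λ.λ.2 (λ.3) 2) (λ.λ.1)
  [1] λ.λ.(λ.λ.1) (λ.λ.λ.1) (λ.λ.1)
  [2] λ.λ.(λ.λ.λ.λ.1) (λ.λ.1)
  [3] λ.λ.λ.λ.λ.1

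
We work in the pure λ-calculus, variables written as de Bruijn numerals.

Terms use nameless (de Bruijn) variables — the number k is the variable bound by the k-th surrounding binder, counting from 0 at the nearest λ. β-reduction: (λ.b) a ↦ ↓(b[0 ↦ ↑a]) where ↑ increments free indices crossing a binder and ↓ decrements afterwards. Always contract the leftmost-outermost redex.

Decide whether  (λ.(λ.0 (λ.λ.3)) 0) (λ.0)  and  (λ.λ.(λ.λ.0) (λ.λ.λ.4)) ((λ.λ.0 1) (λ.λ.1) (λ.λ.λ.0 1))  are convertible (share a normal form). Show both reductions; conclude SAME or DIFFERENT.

Term A:
  start: (λ.(λ.0 (λ.λ.3)) 0) (λ.0)
  [1] (λ.0 (λ.λ.λ.0)) (λ.0)
  [2] (λ.0) (λ.λ.λ.0)
  [3] λ.λ.λ.0

Term B:
  start: (λ.λ.(λ.λ.0) (λ.λ.λ.4)) ((λ.λ.0 1) (λ.λ.1) (λ.λ.λ.0 1))
  [1] λ.(λ.λ.0) (λ.λ.λ.(λ.λ.0 1) (λ.λ.1) (λ.λ.λ.0 1))
  [2] λ.λ.0

Answer: DIFFERENT — A ⇓ λ.λ.λ.0, B ⇓ λ.λ.0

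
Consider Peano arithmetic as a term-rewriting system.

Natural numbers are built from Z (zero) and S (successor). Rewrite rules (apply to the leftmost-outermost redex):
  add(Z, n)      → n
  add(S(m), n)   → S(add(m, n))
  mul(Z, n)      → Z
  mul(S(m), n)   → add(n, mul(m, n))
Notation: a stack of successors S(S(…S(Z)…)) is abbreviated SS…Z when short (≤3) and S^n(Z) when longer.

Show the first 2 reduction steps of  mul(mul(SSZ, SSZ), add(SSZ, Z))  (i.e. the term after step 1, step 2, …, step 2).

Answer: after 2 steps: mul(S(add(SZ, mul(SZ, SSZ))), add(SSZ, Z))

Working:
  start: mul(mul(SSZ, SSZ), add(SSZ, Z))
  [1] mul(add(SSZ, mul(SZ, SSZ)), add(SSZ, Z))
  [2] mul(S(add(SZ, mul(SZ, SSZ))), add(SSZ, Z))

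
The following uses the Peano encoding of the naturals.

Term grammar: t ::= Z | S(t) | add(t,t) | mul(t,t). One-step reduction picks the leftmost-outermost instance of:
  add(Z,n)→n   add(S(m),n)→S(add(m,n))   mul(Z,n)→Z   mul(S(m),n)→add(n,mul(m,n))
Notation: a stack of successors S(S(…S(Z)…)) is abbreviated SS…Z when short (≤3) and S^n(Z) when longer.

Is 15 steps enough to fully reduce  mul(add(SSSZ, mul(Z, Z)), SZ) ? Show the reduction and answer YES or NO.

Answer: YES — reaches normal form SSSZ in 15 ≤ 15 steps

Working:
  start: mul(add(SSSZ, mul(Z, Z)), SZ)
  [1] mul(S(add(SSZ, mul(Z, Z))), SZ)
  [2] add(SZ, mul(add(SSZ, mul(Z, Z)), SZ))
  [3] S(add(Z, mul(add(SSZ, mul(Z, Z)), SZ)))
  [4] S(mul(add(SSZ, mul(Z, Z)), SZ))
  [5] S(mul(S(add(SZ, mul(Z, Z))), SZ))
  [6] S(add(SZ, mul(add(SZ, mul(Z, Z)), SZ)))
  [7] S(S(add(Z, mul(add(SZ, mul(Z, Z)), SZ))))
  [8] S(S(mul(add(SZ, mul(Z, Z)), SZ)))
  [9] S(S(mul(S(add(Z, mul(Z, Z))), SZ)))
  [10] S(S(add(SZ, mul(add(Z, mul(Z, Z)), SZ))))
  [11] S(S(S(add(Z, mul(add(Z, mul(Z, Z)), SZ)))))
  [12] S(S(S(mul(add(Z, mul(Z, Z)), SZ))))
  [13] S(S(S(mul(mul(Z, Z), SZ))))
  [14] S(S(S(mul(Z, SZ))))
  [15] SSSZ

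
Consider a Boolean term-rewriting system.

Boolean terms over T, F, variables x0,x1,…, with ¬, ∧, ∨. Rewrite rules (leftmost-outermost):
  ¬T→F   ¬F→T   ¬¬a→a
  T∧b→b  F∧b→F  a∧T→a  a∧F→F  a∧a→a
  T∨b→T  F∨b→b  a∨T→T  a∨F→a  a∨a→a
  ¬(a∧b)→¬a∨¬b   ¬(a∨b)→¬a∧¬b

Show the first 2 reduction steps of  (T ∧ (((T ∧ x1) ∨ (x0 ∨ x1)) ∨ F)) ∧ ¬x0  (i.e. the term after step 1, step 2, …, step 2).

  start: (T ∧ (((T ∧ x1) ∨ (x0 ∨ x1)) ∨ F)) ∧ ¬x0
  →1  (((T ∧ x1) ∨ (x0 ∨ x1)) ∨ F) ∧ ¬x0
  →2  ((T ∧ x1) ∨ (x0 ∨ x1)) ∧ ¬x0

Answer: after 2 steps: ((T ∧ x1) ∨ (x0 ∨ x1)) ∧ ¬x0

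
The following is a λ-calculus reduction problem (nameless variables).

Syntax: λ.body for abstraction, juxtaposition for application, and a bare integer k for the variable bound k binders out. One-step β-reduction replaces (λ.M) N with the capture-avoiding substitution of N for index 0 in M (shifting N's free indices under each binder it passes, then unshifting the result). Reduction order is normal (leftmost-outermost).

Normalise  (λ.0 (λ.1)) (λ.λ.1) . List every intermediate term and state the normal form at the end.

  start: (λ.0 (λ.1)) (λ.λ.1)
  step 1: (λ.λ.1) (λ.λ.λ.1)
  step 2: λ.λ.λ.λ.1

Answer: normal form = λ.λ.λ.λ.1  (in 2 steps)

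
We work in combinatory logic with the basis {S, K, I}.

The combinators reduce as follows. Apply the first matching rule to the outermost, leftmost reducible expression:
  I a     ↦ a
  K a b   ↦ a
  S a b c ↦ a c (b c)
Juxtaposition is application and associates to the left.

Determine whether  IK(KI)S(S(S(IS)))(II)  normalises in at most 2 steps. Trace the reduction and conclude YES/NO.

  start: IK(KI)S(S(S(IS)))(II)
  [1] K(KI)S(S(S(IS)))(II)
  [2] KI(S(S(IS)))(II)

Answer: NO — after 2 steps the term is KI(S(S(IS)))(II), not yet normal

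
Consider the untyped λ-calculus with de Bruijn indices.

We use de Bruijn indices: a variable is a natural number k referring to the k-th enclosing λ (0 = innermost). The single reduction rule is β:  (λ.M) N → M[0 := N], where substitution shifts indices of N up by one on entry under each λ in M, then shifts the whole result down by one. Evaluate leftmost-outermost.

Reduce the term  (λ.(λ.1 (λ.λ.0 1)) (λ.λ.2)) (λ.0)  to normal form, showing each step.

Answer: normal form = λ.λ.0 1  (in 3 steps)

Working:
  start: (λ.(λ.1 (λ.λ.0 1)) (λ.λ.2)) (λ.0)
  →1  (λ.(λ.0) (λ.λ.0 1)) (λ.λ.λ.0)
  →2  (λ.0) (λ.λ.0 1)
  →3  λ.λ.0 1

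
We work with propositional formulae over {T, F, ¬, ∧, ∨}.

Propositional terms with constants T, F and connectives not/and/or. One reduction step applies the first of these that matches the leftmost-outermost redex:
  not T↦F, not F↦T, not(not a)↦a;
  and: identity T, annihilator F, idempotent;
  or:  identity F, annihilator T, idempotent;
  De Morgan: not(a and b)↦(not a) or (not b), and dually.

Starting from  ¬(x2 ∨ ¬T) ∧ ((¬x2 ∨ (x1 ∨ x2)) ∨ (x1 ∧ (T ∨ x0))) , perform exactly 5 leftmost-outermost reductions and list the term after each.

  start: ¬(x2 ∨ ¬T) ∧ ((¬x2 ∨ (x1 ∨ x2)) ∨ (x1 ∧ (T ∨ x0)))
  →1  (¬x2 ∧ ¬¬T) ∧ ((¬x2 ∨ (x1 ∨ x2)) ∨ (x1 ∧ (T ∨ x0)))
  →2  (¬x2 ∧ T) ∧ ((¬x2 ∨ (x1 ∨ x2)) ∨ (x1 ∧ (T ∨ x0)))
  →3  ¬x2 ∧ ((¬x2 ∨ (x1 ∨ x2)) ∨ (x1 ∧ (T ∨ x0)))
  →4  ¬x2 ∧ ((¬x2 ∨ (x1 ∨ x2)) ∨ (x1 ∧ T))
  →5  ¬x2 ∧ ((¬x2 ∨ (x1 ∨ x2)) ∨ x1)

Answer: after 5 steps: ¬x2 ∧ ((¬x2 ∨ (x1 ∨ x2)) ∨ x1)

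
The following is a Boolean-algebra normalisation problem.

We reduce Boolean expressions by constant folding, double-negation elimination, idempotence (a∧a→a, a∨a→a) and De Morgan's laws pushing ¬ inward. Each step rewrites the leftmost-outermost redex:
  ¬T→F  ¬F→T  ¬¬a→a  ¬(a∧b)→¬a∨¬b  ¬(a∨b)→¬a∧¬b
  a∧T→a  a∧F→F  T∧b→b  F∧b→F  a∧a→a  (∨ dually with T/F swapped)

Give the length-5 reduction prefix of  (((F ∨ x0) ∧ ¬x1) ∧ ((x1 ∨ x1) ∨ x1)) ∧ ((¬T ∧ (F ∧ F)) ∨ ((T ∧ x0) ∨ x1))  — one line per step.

  start: (((F ∨ x0) ∧ ¬x1) ∧ ((x1 ∨ x1) ∨ x1)) ∧ ((¬T ∧ (F ∧ F)) ∨ ((T ∧ x0) ∨ x1))
  step 1: ((x0 ∧ ¬x1) ∧ ((x1 ∨ x1) ∨ x1)) ∧ ((¬T ∧ (F ∧ F)) ∨ ((T ∧ x0) ∨ x1))
  step 2: ((x0 ∧ ¬x1) ∧ (x1 ∨ x1)) ∧ ((¬T ∧ (F ∧ F)) ∨ ((T ∧ x0) ∨ x1))
  step 3: ((x0 ∧ ¬x1) ∧ x1) ∧ ((¬T ∧ (F ∧ F)) ∨ ((T ∧ x0) ∨ x1))
  step 4: ((x0 ∧ ¬x1) ∧ x1) ∧ ((F ∧ (F ∧ F)) ∨ ((T ∧ x0) ∨ x1))
  step 5: ((x0 ∧ ¬x1) ∧ x1) ∧ (F ∨ ((T ∧ x0) ∨ x1))

Answer: after 5 steps: ((x0 ∧ ¬x1) ∧ x1) ∧ (F ∨ ((T ∧ x0) ∨ x1))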